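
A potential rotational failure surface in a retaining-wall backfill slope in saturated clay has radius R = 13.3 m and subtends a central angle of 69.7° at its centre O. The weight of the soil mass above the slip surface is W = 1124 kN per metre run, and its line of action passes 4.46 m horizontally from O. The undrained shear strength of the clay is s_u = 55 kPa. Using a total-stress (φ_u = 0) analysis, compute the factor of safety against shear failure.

Taking moments about the centre O, the resisting moment is provided by the undrained shear strength acting along the arc:
Arc length L_a = R·θ = 13.3·(69.7°·π/180) = 13.3·1.2165 = 16.18 m
M_R = s_u·L_a·R = 55·16.18·13.3 = 11835.2 kN·m/m
M_D = W·d = 1124·4.46 = 5013.0 kN·m/m
FS = M_R / M_D = 11835.2 / 5013.0 = 2.361

FS = 2.36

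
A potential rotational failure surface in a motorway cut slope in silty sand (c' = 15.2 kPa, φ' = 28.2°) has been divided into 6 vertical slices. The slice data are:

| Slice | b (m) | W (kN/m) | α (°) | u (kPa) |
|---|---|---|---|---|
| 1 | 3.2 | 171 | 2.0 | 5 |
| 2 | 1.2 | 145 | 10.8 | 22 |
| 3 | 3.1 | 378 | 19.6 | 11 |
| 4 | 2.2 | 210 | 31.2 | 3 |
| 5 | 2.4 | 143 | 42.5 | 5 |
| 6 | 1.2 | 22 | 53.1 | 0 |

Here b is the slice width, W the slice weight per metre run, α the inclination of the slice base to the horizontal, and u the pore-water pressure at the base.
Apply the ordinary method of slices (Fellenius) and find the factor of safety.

FS = 1.83

Ordinary method of slices: FS = Σ[c'·Δl_i + (W_i cosα_i − u_i·Δl_i)·tanφ'] / Σ W_i sinα_i, with Δl_i = b_i / cosα_i.
Slice 1: Δl = 3.2/cos2.0° = 3.202 m; N'_1 = 171·cos2.0° − 5·3.202 = 154.9; c'Δl = 48.67; W sinα = 6.0
Slice 2: Δl = 1.2/cos10.8° = 1.222 m; N'_2 = 145·cos10.8° − 22·1.222 = 115.6; c'Δl = 18.57; W sinα = 27.2
Slice 3: Δl = 3.1/cos19.6° = 3.291 m; N'_3 = 378·cos19.6° − 11·3.291 = 319.9; c'Δl = 50.02; W sinα = 126.8
Slice 4: Δl = 2.2/cos31.2° = 2.572 m; N'_4 = 210·cos31.2° − 3·2.572 = 171.9; c'Δl = 39.09; W sinα = 108.8
Slice 5: Δl = 2.4/cos42.5° = 3.255 m; N'_5 = 143·cos42.5° − 5·3.255 = 89.2; c'Δl = 49.48; W sinα = 96.6
Slice 6: Δl = 1.2/cos53.1° = 1.999 m; N'_6 = 22·cos53.1° − 0·1.999 = 13.2; c'Δl = 30.38; W sinα = 17.6
Σc'Δl = 236.2 kN/m; ΣN' = 864.6 kN/m; ΣW sinα = 382.9 kN/m
Resisting = 236.2 + 864.6·tan28.2° = 236.2 + 463.6 = 699.8 kN/m
FS = 699.8 / 382.9 = 1.828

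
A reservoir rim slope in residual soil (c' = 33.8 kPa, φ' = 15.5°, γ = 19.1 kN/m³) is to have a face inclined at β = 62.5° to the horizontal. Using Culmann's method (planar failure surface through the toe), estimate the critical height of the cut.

Culmann's analysis gives the critical failure plane at α_cr = (β + φ')/2 = (62.5 + 15.5)/2 = 39.0°, and the critical height
H_c = (4c'/γ) · sinβ cosφ' / [1 − cos(β − φ')]
    = (4·33.8/19.1) · sin62.5°·cos15.5° / [1 − cos(47.0°)]
    = 7.079 · 0.8870·0.9636 / [1 − 0.6820]
    = 7.079 · 0.8548 / 0.3180
    = 19.03 m

H_c = 19.03 m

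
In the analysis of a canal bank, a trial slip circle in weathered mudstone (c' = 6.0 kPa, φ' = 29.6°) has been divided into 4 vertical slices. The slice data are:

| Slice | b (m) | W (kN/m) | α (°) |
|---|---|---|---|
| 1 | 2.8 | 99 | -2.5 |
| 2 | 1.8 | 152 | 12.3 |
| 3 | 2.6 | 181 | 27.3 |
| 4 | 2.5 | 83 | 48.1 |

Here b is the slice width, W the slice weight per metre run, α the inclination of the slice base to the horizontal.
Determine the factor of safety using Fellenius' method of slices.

FS = 1.92

Ordinary method of slices: FS = Σ[c'·Δl_i + (W_i cosα_i)·tanφ'] / Σ W_i sinα_i, with Δl_i = b_i / cosα_i.
Slice 1: Δl = 2.8/cos(-2.5°) = 2.803 m; N'_1 = 99·cos(-2.5°) = 98.9; c'Δl = 16.82; W sinα = -4.3
Slice 2: Δl = 1.8/cos12.3° = 1.842 m; N'_2 = 152·cos12.3° = 148.5; c'Δl = 11.05; W sinα = 32.4
Slice 3: Δl = 2.6/cos27.3° = 2.926 m; N'_3 = 181·cos27.3° = 160.8; c'Δl = 17.56; W sinα = 83.0
Slice 4: Δl = 2.5/cos48.1° = 3.743 m; N'_4 = 83·cos48.1° = 55.4; c'Δl = 22.46; W sinα = 61.8
Σc'Δl = 67.9 kN/m; ΣN' = 463.7 kN/m; ΣW sinα = 172.9 kN/m
Resisting = 67.9 + 463.7·tan29.6° = 67.9 + 263.4 = 331.3 kN/m
FS = 331.3 / 172.9 = 1.917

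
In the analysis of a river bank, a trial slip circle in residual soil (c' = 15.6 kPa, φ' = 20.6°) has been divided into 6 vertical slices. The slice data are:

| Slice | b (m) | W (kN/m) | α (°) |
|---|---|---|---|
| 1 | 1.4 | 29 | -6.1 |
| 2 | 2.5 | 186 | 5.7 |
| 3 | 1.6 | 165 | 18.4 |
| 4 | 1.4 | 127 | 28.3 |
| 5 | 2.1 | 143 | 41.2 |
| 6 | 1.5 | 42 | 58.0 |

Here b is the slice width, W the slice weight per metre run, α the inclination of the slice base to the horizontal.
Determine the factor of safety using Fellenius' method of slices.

FS = 1.67

Ordinary method of slices: FS = Σ[c'·Δl_i + (W_i cosα_i)·tanφ'] / Σ W_i sinα_i, with Δl_i = b_i / cosα_i.
Slice 1: Δl = 1.4/cos(-6.1°) = 1.408 m; N'_1 = 29·cos(-6.1°) = 28.8; c'Δl = 21.96; W sinα = -3.1
Slice 2: Δl = 2.5/cos5.7° = 2.512 m; N'_2 = 186·cos5.7° = 185.1; c'Δl = 39.19; W sinα = 18.5
Slice 3: Δl = 1.6/cos18.4° = 1.686 m; N'_3 = 165·cos18.4° = 156.6; c'Δl = 26.30; W sinα = 52.1
Slice 4: Δl = 1.4/cos28.3° = 1.590 m; N'_4 = 127·cos28.3° = 111.8; c'Δl = 24.80; W sinα = 60.2
Slice 5: Δl = 2.1/cos41.2° = 2.791 m; N'_5 = 143·cos41.2° = 107.6; c'Δl = 43.54; W sinα = 94.2
Slice 6: Δl = 1.5/cos58.0° = 2.831 m; N'_6 = 42·cos58.0° = 22.3; c'Δl = 44.16; W sinα = 35.6
Σc'Δl = 200.0 kN/m; ΣN' = 612.2 kN/m; ΣW sinα = 257.5 kN/m
Resisting = 200.0 + 612.2·tan20.6° = 200.0 + 230.1 = 430.1 kN/m
FS = 430.1 / 257.5 = 1.670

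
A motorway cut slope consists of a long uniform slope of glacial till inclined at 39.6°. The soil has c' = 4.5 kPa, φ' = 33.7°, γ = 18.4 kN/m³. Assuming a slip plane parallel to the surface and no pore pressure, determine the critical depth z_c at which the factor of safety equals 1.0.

Setting FS = 1.00 in FS = [c' + γz cos²β tanφ'] / [γz sinβ cosβ] and solving for z:
z = c' / [γ cosβ (FS·sinβ − cosβ·tanφ')]
  = 4.5 / [18.4·cos39.6°·(1.00·sin39.6° − cos39.6°·tan33.7°)]
  = 4.5 / [18.4·0.7705·(1.00·0.6374 − 0.7705·0.6669)]
  = 4.5 / 1.7517 = 2.569 m

z_c = 2.57 m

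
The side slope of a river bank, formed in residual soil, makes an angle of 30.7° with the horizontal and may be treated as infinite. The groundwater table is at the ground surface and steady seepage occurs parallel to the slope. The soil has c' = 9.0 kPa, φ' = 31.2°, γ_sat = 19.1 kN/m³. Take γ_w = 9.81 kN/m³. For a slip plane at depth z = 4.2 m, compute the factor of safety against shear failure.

With seepage parallel to the slope and the water table at the surface, the effective normal stress on the slip plane uses the buoyant unit weight γ' = γ_sat − γ_w while the driving shear stress uses γ_sat:
FS = [c' + γ' z cos²β tanφ'] / [γ_sat z sinβ cosβ]
γ' = 19.1 − 9.81 = 9.29 kN/m³
Numerator = 9.0 + 9.29·4.2·cos²30.7°·tan31.2° = 9.0 + 9.29·4.2·0.7393·0.6056 = 26.471 kPa
Denominator = 19.1·4.2·sin30.7°·cos30.7° = 19.1·4.2·0.5105·0.8599 = 35.216 kPa
FS = 26.471 / 35.216 = 0.752

FS = 0.75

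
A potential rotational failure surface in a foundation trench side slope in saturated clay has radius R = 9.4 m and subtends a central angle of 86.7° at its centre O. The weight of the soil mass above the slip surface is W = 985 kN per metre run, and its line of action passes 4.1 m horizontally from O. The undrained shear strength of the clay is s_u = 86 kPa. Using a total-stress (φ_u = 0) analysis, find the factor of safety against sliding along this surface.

FS = 2.85

Taking moments about the centre O, the resisting moment is provided by the undrained shear strength acting along the arc:
Arc length L_a = R·θ = 9.4·(86.7°·π/180) = 9.4·1.5132 = 14.22 m
M_R = s_u·L_a·R = 86·14.22·9.4 = 11498.7 kN·m/m
M_D = W·d = 985·4.1 = 4038.5 kN·m/m
FS = M_R / M_D = 11498.7 / 4038.5 = 2.847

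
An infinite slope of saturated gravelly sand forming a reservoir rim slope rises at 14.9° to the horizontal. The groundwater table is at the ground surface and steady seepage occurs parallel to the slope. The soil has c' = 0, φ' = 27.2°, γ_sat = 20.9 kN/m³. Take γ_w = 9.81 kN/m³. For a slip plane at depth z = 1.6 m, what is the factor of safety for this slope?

With seepage parallel to the slope and the water table at the surface, the effective normal stress on the slip plane uses the buoyant unit weight γ' = γ_sat − γ_w while the driving shear stress uses γ_sat:
FS = [c' + γ' z cos²β tanφ'] / [γ_sat z sinβ cosβ]
(For c' = 0 this reduces to FS = (γ'/γ_sat)·tanφ'/tanβ.)
γ' = 20.9 − 9.81 = 11.09 kN/m³
Numerator = 0.0 + 11.09·1.6·cos²14.9°·tan27.2° = 0.0 + 11.09·1.6·0.9339·0.5139 = 8.516 kPa
Denominator = 20.9·1.6·sin14.9°·cos14.9° = 20.9·1.6·0.2571·0.9664 = 8.309 kPa
FS = 8.516 / 8.309 = 1.025

FS = 1.02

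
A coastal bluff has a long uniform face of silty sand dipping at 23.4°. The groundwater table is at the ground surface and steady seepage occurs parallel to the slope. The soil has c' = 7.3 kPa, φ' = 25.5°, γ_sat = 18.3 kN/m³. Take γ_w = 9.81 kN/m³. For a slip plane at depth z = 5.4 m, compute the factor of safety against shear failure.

With seepage parallel to the slope and the water table at the surface, the effective normal stress on the slip plane uses the buoyant unit weight γ' = γ_sat − γ_w while the driving shear stress uses γ_sat:
FS = [c' + γ' z cos²β tanφ'] / [γ_sat z sinβ cosβ]
γ' = 18.3 − 9.81 = 8.49 kN/m³
Numerator = 7.3 + 8.49·5.4·cos²23.4°·tan25.5° = 7.3 + 8.49·5.4·0.8423·0.4770 = 25.718 kPa
Denominator = 18.3·5.4·sin23.4°·cos23.4° = 18.3·5.4·0.3971·0.9178 = 36.018 kPa
FS = 25.718 / 36.018 = 0.714

FS = 0.71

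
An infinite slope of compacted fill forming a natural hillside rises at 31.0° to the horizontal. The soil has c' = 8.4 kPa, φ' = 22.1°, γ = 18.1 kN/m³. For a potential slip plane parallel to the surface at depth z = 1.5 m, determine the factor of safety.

FS = 1.38

For an infinite slope with a slip plane parallel to the surface (no pore pressure): FS = [c' + γz cos²β tanφ'] / [γz sinβ cosβ].
γz = 18.1·1.5 = 27.15 kN/m²
Numerator = 8.4 + 27.15·cos²31.0°·tan22.1° = 8.4 + 27.15·0.7347·0.4061 = 16.500 kPa
Denominator = 27.15·sin31.0°·cos31.0° = 27.15·0.5150·0.8572 = 11.986 kPa
FS = 16.500 / 11.986 = 1.377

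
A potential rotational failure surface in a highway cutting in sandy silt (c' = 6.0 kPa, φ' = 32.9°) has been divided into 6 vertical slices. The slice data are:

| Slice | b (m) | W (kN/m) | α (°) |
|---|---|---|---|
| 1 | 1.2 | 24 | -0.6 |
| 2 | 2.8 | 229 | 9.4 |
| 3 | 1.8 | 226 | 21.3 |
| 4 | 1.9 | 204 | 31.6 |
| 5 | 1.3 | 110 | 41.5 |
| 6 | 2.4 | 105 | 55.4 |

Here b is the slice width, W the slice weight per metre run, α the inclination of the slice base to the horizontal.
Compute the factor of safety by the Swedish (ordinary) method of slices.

FS = 1.52

Ordinary method of slices: FS = Σ[c'·Δl_i + (W_i cosα_i)·tanφ'] / Σ W_i sinα_i, with Δl_i = b_i / cosα_i.
Slice 1: Δl = 1.2/cos(-0.6°) = 1.200 m; N'_1 = 24·cos(-0.6°) = 24.0; c'Δl = 7.20; W sinα = -0.3
Slice 2: Δl = 2.8/cos9.4° = 2.838 m; N'_2 = 229·cos9.4° = 225.9; c'Δl = 17.03; W sinα = 37.4
Slice 3: Δl = 1.8/cos21.3° = 1.932 m; N'_3 = 226·cos21.3° = 210.6; c'Δl = 11.59; W sinα = 82.1
Slice 4: Δl = 1.9/cos31.6° = 2.231 m; N'_4 = 204·cos31.6° = 173.8; c'Δl = 13.38; W sinα = 106.9
Slice 5: Δl = 1.3/cos41.5° = 1.736 m; N'_5 = 110·cos41.5° = 82.4; c'Δl = 10.41; W sinα = 72.9
Slice 6: Δl = 2.4/cos55.4° = 4.227 m; N'_6 = 105·cos55.4° = 59.6; c'Δl = 25.36; W sinα = 86.4
Σc'Δl = 85.0 kN/m; ΣN' = 776.2 kN/m; ΣW sinα = 385.5 kN/m
Resisting = 85.0 + 776.2·tan32.9° = 85.0 + 502.2 = 587.2 kN/m
FS = 587.2 / 385.5 = 1.523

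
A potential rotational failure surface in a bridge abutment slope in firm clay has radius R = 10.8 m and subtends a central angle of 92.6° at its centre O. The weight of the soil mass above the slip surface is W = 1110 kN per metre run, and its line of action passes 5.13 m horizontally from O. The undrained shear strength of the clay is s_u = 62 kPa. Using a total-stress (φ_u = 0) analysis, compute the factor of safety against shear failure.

Taking moments about the centre O, the resisting moment is provided by the undrained shear strength acting along the arc:
Arc length L_a = R·θ = 10.8·(92.6°·π/180) = 10.8·1.6162 = 17.45 m
M_R = s_u·L_a·R = 62·17.45·10.8 = 11687.7 kN·m/m
M_D = W·d = 1110·5.13 = 5694.3 kN·m/m
FS = M_R / M_D = 11687.7 / 5694.3 = 2.053

FS = 2.05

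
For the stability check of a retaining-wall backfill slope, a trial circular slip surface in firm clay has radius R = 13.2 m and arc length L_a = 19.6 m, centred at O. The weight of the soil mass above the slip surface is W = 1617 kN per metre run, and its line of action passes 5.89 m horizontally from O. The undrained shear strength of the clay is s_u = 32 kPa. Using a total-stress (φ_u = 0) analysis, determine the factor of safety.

FS = 0.87

Taking moments about the centre O, the resisting moment is provided by the undrained shear strength acting along the arc:
M_R = s_u·L_a·R = 32·19.60·13.2 = 8279.0 kN·m/m
M_D = W·d = 1617·5.89 = 9524.1 kN·m/m
FS = M_R / M_D = 8279.0 / 9524.1 = 0.869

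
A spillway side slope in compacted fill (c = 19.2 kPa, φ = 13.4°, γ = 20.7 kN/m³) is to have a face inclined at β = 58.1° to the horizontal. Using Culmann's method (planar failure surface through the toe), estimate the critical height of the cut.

H_c = 10.59 m

Culmann's analysis gives the critical failure plane at α_cr = (β + φ)/2 = (58.1 + 13.4)/2 = 35.8°, and the critical height
H_c = (4c/γ) · sinβ cosφ / [1 − cos(β − φ)]
    = (4·19.2/20.7) · sin58.1°·cos13.4° / [1 − cos(44.7°)]
    = 3.710 · 0.8490·0.9728 / [1 − 0.7108]
    = 3.710 · 0.8259 / 0.2892
    = 10.59 m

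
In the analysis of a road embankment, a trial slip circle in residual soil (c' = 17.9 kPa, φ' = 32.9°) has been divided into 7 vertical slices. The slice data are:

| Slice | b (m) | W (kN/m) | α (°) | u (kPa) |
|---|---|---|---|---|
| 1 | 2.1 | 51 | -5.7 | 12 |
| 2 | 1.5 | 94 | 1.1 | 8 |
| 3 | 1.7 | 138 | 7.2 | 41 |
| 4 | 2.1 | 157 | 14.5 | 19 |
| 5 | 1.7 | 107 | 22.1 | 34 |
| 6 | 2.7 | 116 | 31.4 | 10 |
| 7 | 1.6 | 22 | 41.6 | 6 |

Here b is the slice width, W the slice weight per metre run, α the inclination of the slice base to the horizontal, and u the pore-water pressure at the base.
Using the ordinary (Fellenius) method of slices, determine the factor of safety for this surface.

FS = 3.06

Ordinary method of slices: FS = Σ[c'·Δl_i + (W_i cosα_i − u_i·Δl_i)·tanφ'] / Σ W_i sinα_i, with Δl_i = b_i / cosα_i.
Slice 1: Δl = 2.1/cos(-5.7°) = 2.110 m; N'_1 = 51·cos(-5.7°) − 12·2.110 = 25.4; c'Δl = 37.78; W sinα = -5.1
Slice 2: Δl = 1.5/cos1.1° = 1.500 m; N'_2 = 94·cos1.1° − 8·1.500 = 82.0; c'Δl = 26.85; W sinα = 1.8
Slice 3: Δl = 1.7/cos7.2° = 1.714 m; N'_3 = 138·cos7.2° − 41·1.714 = 66.7; c'Δl = 30.67; W sinα = 17.3
Slice 4: Δl = 2.1/cos14.5° = 2.169 m; N'_4 = 157·cos14.5° − 19·2.169 = 110.8; c'Δl = 38.83; W sinα = 39.3
Slice 5: Δl = 1.7/cos22.1° = 1.835 m; N'_5 = 107·cos22.1° − 34·1.835 = 36.8; c'Δl = 32.84; W sinα = 40.3
Slice 6: Δl = 2.7/cos31.4° = 3.163 m; N'_6 = 116·cos31.4° − 10·3.163 = 67.4; c'Δl = 56.62; W sinα = 60.4
Slice 7: Δl = 1.6/cos41.6° = 2.140 m; N'_7 = 22·cos41.6° − 6·2.140 = 3.6; c'Δl = 38.30; W sinα = 14.6
Σc'Δl = 261.9 kN/m; ΣN' = 392.6 kN/m; ΣW sinα = 168.6 kN/m
Resisting = 261.9 + 392.6·tan32.9° = 261.9 + 254.0 = 515.9 kN/m
FS = 515.9 / 168.6 = 3.059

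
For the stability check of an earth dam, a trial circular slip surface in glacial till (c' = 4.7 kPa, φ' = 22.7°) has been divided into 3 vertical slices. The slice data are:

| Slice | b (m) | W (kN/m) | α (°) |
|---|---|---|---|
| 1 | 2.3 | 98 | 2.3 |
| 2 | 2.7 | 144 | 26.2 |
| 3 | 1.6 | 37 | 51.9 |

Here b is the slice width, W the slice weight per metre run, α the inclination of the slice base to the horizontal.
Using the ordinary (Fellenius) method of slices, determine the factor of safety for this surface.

Ordinary method of slices: FS = Σ[c'·Δl_i + (W_i cosα_i)·tanφ'] / Σ W_i sinα_i, with Δl_i = b_i / cosα_i.
Slice 1: Δl = 2.3/cos2.3° = 2.302 m; N'_1 = 98·cos2.3° = 97.9; c'Δl = 10.82; W sinα = 3.9
Slice 2: Δl = 2.7/cos26.2° = 3.009 m; N'_2 = 144·cos26.2° = 129.2; c'Δl = 14.14; W sinα = 63.6
Slice 3: Δl = 1.6/cos51.9° = 2.593 m; N'_3 = 37·cos51.9° = 22.8; c'Δl = 12.19; W sinα = 29.1
Σc'Δl = 37.1 kN/m; ΣN' = 250.0 kN/m; ΣW sinα = 96.6 kN/m
Resisting = 37.1 + 250.0·tan22.7° = 37.1 + 104.6 = 141.7 kN/m
FS = 141.7 / 96.6 = 1.467

FS = 1.47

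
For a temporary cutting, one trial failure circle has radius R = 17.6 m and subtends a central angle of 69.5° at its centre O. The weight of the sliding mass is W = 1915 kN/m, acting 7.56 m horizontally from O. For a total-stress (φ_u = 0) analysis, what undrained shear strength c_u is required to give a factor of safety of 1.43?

c_u = 55.1 kPa

FS = c_u·L_a·R / (W·d), so c_u = FS·W·d / (L_a·R).
Arc length L_a = R·θ = 17.6·(69.5°·π/180) = 17.6·1.2130 = 21.35 m
c_u = 1.43·1915·7.56 / (21.35·17.6) = 20702.7 / 375.74 = 55.10 kPa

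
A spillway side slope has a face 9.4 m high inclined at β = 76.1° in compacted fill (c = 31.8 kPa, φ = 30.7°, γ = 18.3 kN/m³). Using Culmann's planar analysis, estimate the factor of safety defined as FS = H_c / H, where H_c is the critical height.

FS = 2.07

H_c = (4c/γ) · sinβ cosφ / [1 − cos(β − φ)]
    = (4·31.8/18.3) · sin76.1°·cos30.7° / [1 − cos45.4°]
    = 6.951 · 0.8347 / 0.2978 = 19.48 m
FS = H_c / H = 19.48 / 9.4 = 2.072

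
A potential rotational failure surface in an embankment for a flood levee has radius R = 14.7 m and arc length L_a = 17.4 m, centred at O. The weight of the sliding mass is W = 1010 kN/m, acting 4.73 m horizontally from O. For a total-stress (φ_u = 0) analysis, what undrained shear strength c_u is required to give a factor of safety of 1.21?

c_u = 22.6 kPa

FS = c_u·L_a·R / (W·d), so c_u = FS·W·d / (L_a·R).
c_u = 1.21·1010·4.73 / (17.40·14.7) = 5780.5 / 255.78 = 22.60 kPa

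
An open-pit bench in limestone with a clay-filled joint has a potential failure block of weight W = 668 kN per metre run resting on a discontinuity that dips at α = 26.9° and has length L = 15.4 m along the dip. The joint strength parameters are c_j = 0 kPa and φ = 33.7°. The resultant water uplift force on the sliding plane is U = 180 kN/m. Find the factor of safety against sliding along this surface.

FS = 0.92

Resolving the block weight along and normal to the plane and applying the Mohr–Coulomb strength on the joint:
N' = W cosα − U = 668·cos26.9° − 180 = 415.7 kN/m
Driving force T = W sinα = 668·sin26.9° = 302.2 kN/m
Resisting force R = c_j·L + N'·tanφ = 0·15.4 + 415.7·tan33.7° = 0.0 + 277.3 = 277.3 kN/m
FS = R / T = 277.3 / 302.2 = 0.917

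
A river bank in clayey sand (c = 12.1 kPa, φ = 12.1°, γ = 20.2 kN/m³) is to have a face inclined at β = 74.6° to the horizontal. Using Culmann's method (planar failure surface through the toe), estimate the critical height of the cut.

Culmann's analysis gives the critical failure plane at α_cr = (β + φ)/2 = (74.6 + 12.1)/2 = 43.3°, and the critical height
H_c = (4c/γ) · sinβ cosφ / [1 − cos(β − φ)]
    = (4·12.1/20.2) · sin74.6°·cos12.1° / [1 − cos(62.5°)]
    = 2.396 · 0.9641·0.9778 / [1 − 0.4617]
    = 2.396 · 0.9427 / 0.5383
    = 4.20 m

H_c = 4.20 m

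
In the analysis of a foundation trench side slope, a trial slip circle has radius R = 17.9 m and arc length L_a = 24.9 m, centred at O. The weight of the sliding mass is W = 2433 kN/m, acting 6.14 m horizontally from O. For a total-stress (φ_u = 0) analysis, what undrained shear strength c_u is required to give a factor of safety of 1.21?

FS = c_u·L_a·R / (W·d), so c_u = FS·W·d / (L_a·R).
c_u = 1.21·2433·6.14 / (24.90·17.9) = 18075.7 / 445.71 = 40.55 kPa

c_u = 40.6 kPa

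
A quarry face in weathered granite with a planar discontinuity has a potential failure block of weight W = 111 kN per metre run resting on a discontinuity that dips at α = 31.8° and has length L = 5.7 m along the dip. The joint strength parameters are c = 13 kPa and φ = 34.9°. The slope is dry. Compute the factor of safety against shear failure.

FS = 2.39

Resolving the block weight along and normal to the plane and applying the Mohr–Coulomb strength on the joint:
N' = W cosα = 111·cos31.8° = 94.3 kN/m
Driving force T = W sinα = 111·sin31.8° = 58.5 kN/m
Resisting force R = c·L + N'·tanφ = 13·5.7 + 94.3·tan34.9° = 74.1 + 65.8 = 139.9 kN/m
FS = R / T = 139.9 / 58.5 = 2.392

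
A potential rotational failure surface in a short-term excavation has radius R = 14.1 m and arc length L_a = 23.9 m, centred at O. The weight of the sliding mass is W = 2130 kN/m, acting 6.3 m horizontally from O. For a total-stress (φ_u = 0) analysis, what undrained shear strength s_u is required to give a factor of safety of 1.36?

FS = s_u·L_a·R / (W·d), so s_u = FS·W·d / (L_a·R).
s_u = 1.36·2130·6.3 / (23.90·14.1) = 18249.8 / 336.99 = 54.16 kPa

s_u = 54.2 kPa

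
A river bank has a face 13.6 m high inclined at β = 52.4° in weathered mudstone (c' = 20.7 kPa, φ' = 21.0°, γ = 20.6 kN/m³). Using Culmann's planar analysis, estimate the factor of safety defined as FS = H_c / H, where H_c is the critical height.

H_c = (4c'/γ) · sinβ cosφ' / [1 − cos(β − φ')]
    = (4·20.7/20.6) · sin52.4°·cos21.0° / [1 − cos31.4°]
    = 4.019 · 0.7397 / 0.1464 = 20.30 m
FS = H_c / H = 20.30 / 13.6 = 1.493

FS = 1.49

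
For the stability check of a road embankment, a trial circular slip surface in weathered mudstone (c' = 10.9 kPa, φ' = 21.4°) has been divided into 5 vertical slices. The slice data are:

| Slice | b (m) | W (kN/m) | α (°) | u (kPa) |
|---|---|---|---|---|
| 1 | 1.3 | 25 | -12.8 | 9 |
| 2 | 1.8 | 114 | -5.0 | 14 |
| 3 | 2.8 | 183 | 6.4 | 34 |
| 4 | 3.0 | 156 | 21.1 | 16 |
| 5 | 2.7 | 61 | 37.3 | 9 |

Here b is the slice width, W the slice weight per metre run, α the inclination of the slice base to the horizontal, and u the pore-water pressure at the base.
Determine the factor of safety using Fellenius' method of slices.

Ordinary method of slices: FS = Σ[c'·Δl_i + (W_i cosα_i − u_i·Δl_i)·tanφ'] / Σ W_i sinα_i, with Δl_i = b_i / cosα_i.
Slice 1: Δl = 1.3/cos(-12.8°) = 1.333 m; N'_1 = 25·cos(-12.8°) − 9·1.333 = 12.4; c'Δl = 14.53; W sinα = -5.5
Slice 2: Δl = 1.8/cos(-5.0°) = 1.807 m; N'_2 = 114·cos(-5.0°) − 14·1.807 = 88.3; c'Δl = 19.69; W sinα = -9.9
Slice 3: Δl = 2.8/cos6.4° = 2.818 m; N'_3 = 183·cos6.4° − 34·2.818 = 86.1; c'Δl = 30.71; W sinα = 20.4
Slice 4: Δl = 3.0/cos21.1° = 3.216 m; N'_4 = 156·cos21.1° − 16·3.216 = 94.1; c'Δl = 35.05; W sinα = 56.2
Slice 5: Δl = 2.7/cos37.3° = 3.394 m; N'_5 = 61·cos37.3° − 9·3.394 = 18.0; c'Δl = 37.00; W sinα = 37.0
Σc'Δl = 137.0 kN/m; ΣN' = 298.8 kN/m; ΣW sinα = 98.0 kN/m
Resisting = 137.0 + 298.8·tan21.4° = 137.0 + 117.1 = 254.1 kN/m
FS = 254.1 / 98.0 = 2.591

FS = 2.59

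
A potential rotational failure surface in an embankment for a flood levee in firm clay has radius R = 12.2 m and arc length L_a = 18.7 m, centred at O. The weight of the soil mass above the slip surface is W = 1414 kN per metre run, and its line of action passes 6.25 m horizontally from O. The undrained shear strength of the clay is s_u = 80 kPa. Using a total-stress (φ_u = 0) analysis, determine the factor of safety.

Taking moments about the centre O, the resisting moment is provided by the undrained shear strength acting along the arc:
M_R = s_u·L_a·R = 80·18.70·12.2 = 18251.2 kN·m/m
M_D = W·d = 1414·6.25 = 8837.5 kN·m/m
FS = M_R / M_D = 18251.2 / 8837.5 = 2.065

FS = 2.07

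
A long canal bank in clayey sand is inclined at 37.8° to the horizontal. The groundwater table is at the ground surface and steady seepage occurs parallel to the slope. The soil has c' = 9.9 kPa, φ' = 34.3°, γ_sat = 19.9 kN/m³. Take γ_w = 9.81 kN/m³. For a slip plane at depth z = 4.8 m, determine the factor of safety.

FS = 0.66

With seepage parallel to the slope and the water table at the surface, the effective normal stress on the slip plane uses the buoyant unit weight γ' = γ_sat − γ_w while the driving shear stress uses γ_sat:
FS = [c' + γ' z cos²β tanφ'] / [γ_sat z sinβ cosβ]
γ' = 19.9 − 9.81 = 10.09 kN/m³
Numerator = 9.9 + 10.09·4.8·cos²37.8°·tan34.3° = 9.9 + 10.09·4.8·0.6243·0.6822 = 30.527 kPa
Denominator = 19.9·4.8·sin37.8°·cos37.8° = 19.9·4.8·0.6129·0.7902 = 46.260 kPa
FS = 30.527 / 46.260 = 0.660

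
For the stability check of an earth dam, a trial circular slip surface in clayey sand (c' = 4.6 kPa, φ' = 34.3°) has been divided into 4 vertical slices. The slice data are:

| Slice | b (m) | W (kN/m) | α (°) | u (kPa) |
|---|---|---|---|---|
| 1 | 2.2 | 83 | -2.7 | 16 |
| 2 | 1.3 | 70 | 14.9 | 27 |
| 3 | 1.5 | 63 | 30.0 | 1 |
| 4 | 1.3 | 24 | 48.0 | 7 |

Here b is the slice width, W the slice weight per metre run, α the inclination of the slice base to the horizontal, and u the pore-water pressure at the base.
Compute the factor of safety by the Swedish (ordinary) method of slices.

Ordinary method of slices: FS = Σ[c'·Δl_i + (W_i cosα_i − u_i·Δl_i)·tanφ'] / Σ W_i sinα_i, with Δl_i = b_i / cosα_i.
Slice 1: Δl = 2.2/cos(-2.7°) = 2.202 m; N'_1 = 83·cos(-2.7°) − 16·2.202 = 47.7; c'Δl = 10.13; W sinα = -3.9
Slice 2: Δl = 1.3/cos14.9° = 1.345 m; N'_2 = 70·cos14.9° − 27·1.345 = 31.3; c'Δl = 6.19; W sinα = 18.0
Slice 3: Δl = 1.5/cos30.0° = 1.732 m; N'_3 = 63·cos30.0° − 1·1.732 = 52.8; c'Δl = 7.97; W sinα = 31.5
Slice 4: Δl = 1.3/cos48.0° = 1.943 m; N'_4 = 24·cos48.0° − 7·1.943 = 2.5; c'Δl = 8.94; W sinα = 17.8
Σc'Δl = 33.2 kN/m; ΣN' = 134.3 kN/m; ΣW sinα = 63.4 kN/m
Resisting = 33.2 + 134.3·tan34.3° = 33.2 + 91.6 = 124.8 kN/m
FS = 124.8 / 63.4 = 1.968

FS = 1.97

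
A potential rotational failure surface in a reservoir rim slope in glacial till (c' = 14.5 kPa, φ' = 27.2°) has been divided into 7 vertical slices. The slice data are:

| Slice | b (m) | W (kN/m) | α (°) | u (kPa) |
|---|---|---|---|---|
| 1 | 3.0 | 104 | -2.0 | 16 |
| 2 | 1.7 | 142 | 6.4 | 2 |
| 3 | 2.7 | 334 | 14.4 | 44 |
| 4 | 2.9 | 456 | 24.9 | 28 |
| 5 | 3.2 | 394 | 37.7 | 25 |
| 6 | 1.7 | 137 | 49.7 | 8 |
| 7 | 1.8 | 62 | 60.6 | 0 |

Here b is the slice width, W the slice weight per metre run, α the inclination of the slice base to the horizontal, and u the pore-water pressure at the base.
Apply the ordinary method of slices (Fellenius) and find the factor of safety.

Ordinary method of slices: FS = Σ[c'·Δl_i + (W_i cosα_i − u_i·Δl_i)·tanφ'] / Σ W_i sinα_i, with Δl_i = b_i / cosα_i.
Slice 1: Δl = 3.0/cos(-2.0°) = 3.002 m; N'_1 = 104·cos(-2.0°) − 16·3.002 = 55.9; c'Δl = 43.53; W sinα = -3.6
Slice 2: Δl = 1.7/cos6.4° = 1.711 m; N'_2 = 142·cos6.4° − 2·1.711 = 137.7; c'Δl = 24.80; W sinα = 15.8
Slice 3: Δl = 2.7/cos14.4° = 2.788 m; N'_3 = 334·cos14.4° − 44·2.788 = 200.9; c'Δl = 40.42; W sinα = 83.1
Slice 4: Δl = 2.9/cos24.9° = 3.197 m; N'_4 = 456·cos24.9° − 28·3.197 = 324.1; c'Δl = 46.36; W sinα = 192.0
Slice 5: Δl = 3.2/cos37.7° = 4.044 m; N'_5 = 394·cos37.7° − 25·4.044 = 210.6; c'Δl = 58.64; W sinα = 240.9
Slice 6: Δl = 1.7/cos49.7° = 2.628 m; N'_6 = 137·cos49.7° − 8·2.628 = 67.6; c'Δl = 38.11; W sinα = 104.5
Slice 7: Δl = 1.8/cos60.6° = 3.667 m; N'_7 = 62·cos60.6° − 0·3.667 = 30.4; c'Δl = 53.17; W sinα = 54.0
Σc'Δl = 305.0 kN/m; ΣN' = 1027.2 kN/m; ΣW sinα = 686.7 kN/m
Resisting = 305.0 + 1027.2·tan27.2° = 305.0 + 527.9 = 832.9 kN/m
FS = 832.9 / 686.7 = 1.213

FS = 1.21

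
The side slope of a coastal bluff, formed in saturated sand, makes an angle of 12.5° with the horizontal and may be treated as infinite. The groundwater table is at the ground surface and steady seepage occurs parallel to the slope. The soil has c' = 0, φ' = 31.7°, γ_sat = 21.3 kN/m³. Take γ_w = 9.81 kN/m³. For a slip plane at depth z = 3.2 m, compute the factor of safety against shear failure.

FS = 1.50

With seepage parallel to the slope and the water table at the surface, the effective normal stress on the slip plane uses the buoyant unit weight γ' = γ_sat − γ_w while the driving shear stress uses γ_sat:
FS = [c' + γ' z cos²β tanφ'] / [γ_sat z sinβ cosβ]
(For c' = 0 this reduces to FS = (γ'/γ_sat)·tanφ'/tanβ.)
γ' = 21.3 − 9.81 = 11.49 kN/m³
Numerator = 0.0 + 11.49·3.2·cos²12.5°·tan31.7° = 0.0 + 11.49·3.2·0.9532·0.6176 = 21.645 kPa
Denominator = 21.3·3.2·sin12.5°·cos12.5° = 21.3·3.2·0.2164·0.9763 = 14.403 kPa
FS = 21.645 / 14.403 = 1.503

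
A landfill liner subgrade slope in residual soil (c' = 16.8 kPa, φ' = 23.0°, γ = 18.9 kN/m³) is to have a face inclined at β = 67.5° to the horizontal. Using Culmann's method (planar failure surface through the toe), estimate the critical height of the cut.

H_c = 10.54 m

Culmann's analysis gives the critical failure plane at α_cr = (β + φ')/2 = (67.5 + 23.0)/2 = 45.2°, and the critical height
H_c = (4c'/γ) · sinβ cosφ' / [1 − cos(β − φ')]
    = (4·16.8/18.9) · sin67.5°·cos23.0° / [1 − cos(44.5°)]
    = 3.556 · 0.9239·0.9205 / [1 − 0.7133]
    = 3.556 · 0.8504 / 0.2867
    = 10.54 m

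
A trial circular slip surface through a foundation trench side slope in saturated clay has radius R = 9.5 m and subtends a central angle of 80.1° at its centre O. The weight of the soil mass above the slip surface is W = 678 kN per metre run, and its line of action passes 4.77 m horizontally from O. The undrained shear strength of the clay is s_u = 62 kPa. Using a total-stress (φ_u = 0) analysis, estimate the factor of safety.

Taking moments about the centre O, the resisting moment is provided by the undrained shear strength acting along the arc:
Arc length L_a = R·θ = 9.5·(80.1°·π/180) = 9.5·1.3980 = 13.28 m
M_R = s_u·L_a·R = 62·13.28·9.5 = 7822.6 kN·m/m
M_D = W·d = 678·4.77 = 3234.1 kN·m/m
FS = M_R / M_D = 7822.6 / 3234.1 = 2.419

FS = 2.42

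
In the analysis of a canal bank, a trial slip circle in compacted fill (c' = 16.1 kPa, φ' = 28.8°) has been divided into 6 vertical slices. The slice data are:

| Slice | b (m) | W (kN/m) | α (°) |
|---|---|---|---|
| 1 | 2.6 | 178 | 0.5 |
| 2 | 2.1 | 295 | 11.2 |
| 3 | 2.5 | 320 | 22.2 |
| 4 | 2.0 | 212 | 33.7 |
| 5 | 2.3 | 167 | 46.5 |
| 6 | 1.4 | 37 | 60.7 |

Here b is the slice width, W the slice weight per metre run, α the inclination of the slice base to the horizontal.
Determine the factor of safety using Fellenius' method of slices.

Ordinary method of slices: FS = Σ[c'·Δl_i + (W_i cosα_i)·tanφ'] / Σ W_i sinα_i, with Δl_i = b_i / cosα_i.
Slice 1: Δl = 2.6/cos0.5° = 2.600 m; N'_1 = 178·cos0.5° = 178.0; c'Δl = 41.86; W sinα = 1.6
Slice 2: Δl = 2.1/cos11.2° = 2.141 m; N'_2 = 295·cos11.2° = 289.4; c'Δl = 34.47; W sinα = 57.3
Slice 3: Δl = 2.5/cos22.2° = 2.700 m; N'_3 = 320·cos22.2° = 296.3; c'Δl = 43.47; W sinα = 120.9
Slice 4: Δl = 2.0/cos33.7° = 2.404 m; N'_4 = 212·cos33.7° = 176.4; c'Δl = 38.70; W sinα = 117.6
Slice 5: Δl = 2.3/cos46.5° = 3.341 m; N'_5 = 167·cos46.5° = 115.0; c'Δl = 53.79; W sinα = 121.1
Slice 6: Δl = 1.4/cos60.7° = 2.861 m; N'_6 = 37·cos60.7° = 18.1; c'Δl = 46.06; W sinα = 32.3
Σc'Δl = 258.4 kN/m; ΣN' = 1073.1 kN/m; ΣW sinα = 450.8 kN/m
Resisting = 258.4 + 1073.1·tan28.8° = 258.4 + 589.9 = 848.3 kN/m
FS = 848.3 / 450.8 = 1.882

FS = 1.88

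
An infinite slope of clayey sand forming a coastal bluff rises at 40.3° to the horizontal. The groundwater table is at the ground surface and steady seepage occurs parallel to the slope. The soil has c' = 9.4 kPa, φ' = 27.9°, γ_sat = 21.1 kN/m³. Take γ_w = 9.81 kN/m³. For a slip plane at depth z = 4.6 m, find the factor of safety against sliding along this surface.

FS = 0.53

With seepage parallel to the slope and the water table at the surface, the effective normal stress on the slip plane uses the buoyant unit weight γ' = γ_sat − γ_w while the driving shear stress uses γ_sat:
FS = [c' + γ' z cos²β tanφ'] / [γ_sat z sinβ cosβ]
γ' = 21.1 − 9.81 = 11.29 kN/m³
Numerator = 9.4 + 11.29·4.6·cos²40.3°·tan27.9° = 9.4 + 11.29·4.6·0.5817·0.5295 = 25.394 kPa
Denominator = 21.1·4.6·sin40.3°·cos40.3° = 21.1·4.6·0.6468·0.7627 = 47.878 kPa
FS = 25.394 / 47.878 = 0.530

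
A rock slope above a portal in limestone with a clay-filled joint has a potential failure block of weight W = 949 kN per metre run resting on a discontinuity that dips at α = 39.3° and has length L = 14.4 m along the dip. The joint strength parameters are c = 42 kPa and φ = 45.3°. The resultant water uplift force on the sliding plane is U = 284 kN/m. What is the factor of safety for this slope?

FS = 1.76

Resolving the block weight along and normal to the plane and applying the Mohr–Coulomb strength on the joint:
N' = W cosα − U = 949·cos39.3° − 284 = 450.4 kN/m
Driving force T = W sinα = 949·sin39.3° = 601.1 kN/m
Resisting force R = c·L + N'·tanφ = 42·14.4 + 450.4·tan45.3° = 604.8 + 455.1 = 1059.9 kN/m
FS = R / T = 1059.9 / 601.1 = 1.763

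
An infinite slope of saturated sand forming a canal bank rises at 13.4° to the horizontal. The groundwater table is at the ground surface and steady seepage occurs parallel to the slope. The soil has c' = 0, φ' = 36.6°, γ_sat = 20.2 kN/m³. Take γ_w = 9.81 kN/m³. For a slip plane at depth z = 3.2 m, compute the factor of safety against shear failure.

FS = 1.60

With seepage parallel to the slope and the water table at the surface, the effective normal stress on the slip plane uses the buoyant unit weight γ' = γ_sat − γ_w while the driving shear stress uses γ_sat:
FS = [c' + γ' z cos²β tanφ'] / [γ_sat z sinβ cosβ]
(For c' = 0 this reduces to FS = (γ'/γ_sat)·tanφ'/tanβ.)
γ' = 20.2 − 9.81 = 10.39 kN/m³
Numerator = 0.0 + 10.39·3.2·cos²13.4°·tan36.6° = 0.0 + 10.39·3.2·0.9463·0.7427 = 23.366 kPa
Denominator = 20.2·3.2·sin13.4°·cos13.4° = 20.2·3.2·0.2317·0.9728 = 14.572 kPa
FS = 23.366 / 14.572 = 1.603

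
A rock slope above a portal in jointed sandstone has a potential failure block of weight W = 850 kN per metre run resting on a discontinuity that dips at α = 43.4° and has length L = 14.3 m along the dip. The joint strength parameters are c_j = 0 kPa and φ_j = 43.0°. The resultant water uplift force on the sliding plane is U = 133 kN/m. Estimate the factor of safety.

Resolving the block weight along and normal to the plane and applying the Mohr–Coulomb strength on the joint:
N' = W cosα − U = 850·cos43.4° − 133 = 484.6 kN/m
Driving force T = W sinα = 850·sin43.4° = 584.0 kN/m
Resisting force R = c_j·L + N'·tanφ_j = 0·14.3 + 484.6·tan43.0° = 0.0 + 451.9 = 451.9 kN/m
FS = R / T = 451.9 / 584.0 = 0.774

FS = 0.77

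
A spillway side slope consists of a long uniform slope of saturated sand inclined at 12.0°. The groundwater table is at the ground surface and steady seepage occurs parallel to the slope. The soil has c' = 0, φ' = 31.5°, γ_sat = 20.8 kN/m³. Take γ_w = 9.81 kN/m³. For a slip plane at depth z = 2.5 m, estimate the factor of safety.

With seepage parallel to the slope and the water table at the surface, the effective normal stress on the slip plane uses the buoyant unit weight γ' = γ_sat − γ_w while the driving shear stress uses γ_sat:
FS = [c' + γ' z cos²β tanφ'] / [γ_sat z sinβ cosβ]
(For c' = 0 this reduces to FS = (γ'/γ_sat)·tanφ'/tanβ.)
γ' = 20.8 − 9.81 = 10.99 kN/m³
Numerator = 0.0 + 10.99·2.5·cos²12.0°·tan31.5° = 0.0 + 10.99·2.5·0.9568·0.6128 = 16.109 kPa
Denominator = 20.8·2.5·sin12.0°·cos12.0° = 20.8·2.5·0.2079·0.9781 = 10.575 kPa
FS = 16.109 / 10.575 = 1.523

FS = 1.52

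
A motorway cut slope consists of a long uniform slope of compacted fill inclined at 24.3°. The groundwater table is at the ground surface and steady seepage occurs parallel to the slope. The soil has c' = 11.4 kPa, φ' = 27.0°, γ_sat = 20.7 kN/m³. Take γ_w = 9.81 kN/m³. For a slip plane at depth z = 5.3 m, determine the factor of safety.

FS = 0.87

With seepage parallel to the slope and the water table at the surface, the effective normal stress on the slip plane uses the buoyant unit weight γ' = γ_sat − γ_w while the driving shear stress uses γ_sat:
FS = [c' + γ' z cos²β tanφ'] / [γ_sat z sinβ cosβ]
γ' = 20.7 − 9.81 = 10.89 kN/m³
Numerator = 11.4 + 10.89·5.3·cos²24.3°·tan27.0° = 11.4 + 10.89·5.3·0.8307·0.5095 = 35.828 kPa
Denominator = 20.7·5.3·sin24.3°·cos24.3° = 20.7·5.3·0.4115·0.9114 = 41.147 kPa
FS = 35.828 / 41.147 = 0.871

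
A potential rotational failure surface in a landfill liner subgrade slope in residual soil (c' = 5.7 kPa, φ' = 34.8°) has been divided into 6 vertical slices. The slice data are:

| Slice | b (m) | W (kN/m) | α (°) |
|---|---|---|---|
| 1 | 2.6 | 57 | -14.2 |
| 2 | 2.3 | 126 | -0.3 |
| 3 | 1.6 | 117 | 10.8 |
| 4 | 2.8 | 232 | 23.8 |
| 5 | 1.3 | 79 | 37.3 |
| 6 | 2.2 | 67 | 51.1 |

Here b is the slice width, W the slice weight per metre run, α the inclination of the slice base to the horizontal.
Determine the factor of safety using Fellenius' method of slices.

Ordinary method of slices: FS = Σ[c'·Δl_i + (W_i cosα_i)·tanφ'] / Σ W_i sinα_i, with Δl_i = b_i / cosα_i.
Slice 1: Δl = 2.6/cos(-14.2°) = 2.682 m; N'_1 = 57·cos(-14.2°) = 55.3; c'Δl = 15.29; W sinα = -14.0
Slice 2: Δl = 2.3/cos(-0.3°) = 2.300 m; N'_2 = 126·cos(-0.3°) = 126.0; c'Δl = 13.11; W sinα = -0.7
Slice 3: Δl = 1.6/cos10.8° = 1.629 m; N'_3 = 117·cos10.8° = 114.9; c'Δl = 9.28; W sinα = 21.9
Slice 4: Δl = 2.8/cos23.8° = 3.060 m; N'_4 = 232·cos23.8° = 212.3; c'Δl = 17.44; W sinα = 93.6
Slice 5: Δl = 1.3/cos37.3° = 1.634 m; N'_5 = 79·cos37.3° = 62.8; c'Δl = 9.32; W sinα = 47.9
Slice 6: Δl = 2.2/cos51.1° = 3.503 m; N'_6 = 67·cos51.1° = 42.1; c'Δl = 19.97; W sinα = 52.1
Σc'Δl = 84.4 kN/m; ΣN' = 613.4 kN/m; ΣW sinα = 200.9 kN/m
Resisting = 84.4 + 613.4·tan34.8° = 84.4 + 426.3 = 510.7 kN/m
FS = 510.7 / 200.9 = 2.542

FS = 2.54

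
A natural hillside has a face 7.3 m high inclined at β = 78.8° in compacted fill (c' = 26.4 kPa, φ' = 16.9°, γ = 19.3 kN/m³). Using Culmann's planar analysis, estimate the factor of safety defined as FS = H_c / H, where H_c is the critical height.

H_c = (4c'/γ) · sinβ cosφ' / [1 − cos(β − φ')]
    = (4·26.4/19.3) · sin78.8°·cos16.9° / [1 − cos61.9°]
    = 5.472 · 0.9386 / 0.5290 = 9.71 m
FS = H_c / H = 9.71 / 7.3 = 1.330

FS = 1.33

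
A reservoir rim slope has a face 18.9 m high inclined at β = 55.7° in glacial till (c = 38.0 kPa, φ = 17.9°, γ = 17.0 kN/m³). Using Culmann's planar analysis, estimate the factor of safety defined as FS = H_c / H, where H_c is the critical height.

FS = 1.77

H_c = (4c/γ) · sinβ cosφ / [1 − cos(β − φ)]
    = (4·38.0/17.0) · sin55.7°·cos17.9° / [1 − cos37.8°]
    = 8.941 · 0.7861 / 0.2098 = 33.49 m
FS = H_c / H = 33.49 / 18.9 = 1.772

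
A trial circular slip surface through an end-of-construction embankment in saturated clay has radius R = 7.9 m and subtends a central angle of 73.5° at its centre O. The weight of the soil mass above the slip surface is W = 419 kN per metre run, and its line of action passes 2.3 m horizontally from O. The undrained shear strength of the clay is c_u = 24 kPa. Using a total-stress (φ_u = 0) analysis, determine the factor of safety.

Taking moments about the centre O, the resisting moment is provided by the undrained shear strength acting along the arc:
Arc length L_a = R·θ = 7.9·(73.5°·π/180) = 7.9·1.2828 = 10.13 m
M_R = c_u·L_a·R = 24·10.13·7.9 = 1921.5 kN·m/m
M_D = W·d = 419·2.3 = 963.7 kN·m/m
FS = M_R / M_D = 1921.5 / 963.7 = 1.994

FS = 1.99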